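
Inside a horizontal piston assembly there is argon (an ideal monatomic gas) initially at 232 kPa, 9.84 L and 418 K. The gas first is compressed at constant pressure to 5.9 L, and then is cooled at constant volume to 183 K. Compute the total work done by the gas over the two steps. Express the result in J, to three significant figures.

W_total ≈ -914 J

Step 1 (isobaric): W = PΔV = (232 kPa)(5.9 − 9.84 L) = -914.1 J.
Step 2 (isochoric): W = 0 (constant volume).
W_total = -914.1 + 0 = -914.1 J.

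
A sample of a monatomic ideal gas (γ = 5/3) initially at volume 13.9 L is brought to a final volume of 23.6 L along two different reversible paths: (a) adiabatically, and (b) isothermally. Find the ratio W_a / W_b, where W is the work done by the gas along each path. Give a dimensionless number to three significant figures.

W_a / W_b ≈ 0.843

Path (a) adiabatic: W = P₁V₁(1 − (V₁/V₂)^(γ−1))/(γ−1) → W_a/(P₁V₁) = 0.446.
Path (b) isothermal: W = P₁V₁ ln(V₂/V₁) → W_b/(P₁V₁) = 0.5294.
W_a / W_b = 0.446 / 0.5294 = 0.8426.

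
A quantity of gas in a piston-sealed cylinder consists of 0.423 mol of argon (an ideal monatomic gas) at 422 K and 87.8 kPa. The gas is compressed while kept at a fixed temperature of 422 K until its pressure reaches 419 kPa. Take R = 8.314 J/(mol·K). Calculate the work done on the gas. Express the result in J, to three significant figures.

Isothermal process: W = nRT ln(V₂/V₁) = nRT ln(P₁/P₂).
W = (0.423)(8.314)(422) × ln(87.8/419)
  = 1484 × ln(0.2095) = 1484 × -1.563
W_by_gas = -2319 J; work on gas = −W_by = 2319 J.

W ≈ 2320 J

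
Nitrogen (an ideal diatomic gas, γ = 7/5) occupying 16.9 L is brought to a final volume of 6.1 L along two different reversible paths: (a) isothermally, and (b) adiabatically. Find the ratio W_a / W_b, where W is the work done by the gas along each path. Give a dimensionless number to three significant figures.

Path (a) isothermal: W = P₁V₁ ln(V₂/V₁) → W_a/(P₁V₁) = -1.019.
Path (b) adiabatic: W = P₁V₁(1 − (V₁/V₂)^(γ−1))/(γ−1) → W_b/(P₁V₁) = -1.258.
W_a / W_b = -1.019 / -1.258 = 0.81.

W_a / W_b ≈ 0.810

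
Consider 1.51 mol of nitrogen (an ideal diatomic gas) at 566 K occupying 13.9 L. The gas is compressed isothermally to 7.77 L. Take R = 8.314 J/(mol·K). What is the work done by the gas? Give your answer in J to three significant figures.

W ≈ -4130 J

Isothermal: W = nRT ln(V₂/V₁).
W = (1.51)(8.314)(566) × ln(7.77/13.9)
  = 7106 × -0.5816
W_by_gas = -4133 J.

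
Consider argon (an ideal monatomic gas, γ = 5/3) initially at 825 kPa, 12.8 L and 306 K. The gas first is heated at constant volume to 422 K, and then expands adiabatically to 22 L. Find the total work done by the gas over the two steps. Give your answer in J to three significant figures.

W_total ≈ 6620 J

Step 1 (isochoric): W = 0 (constant volume).
After step 1: P = 1138 kPa (V unchanged).
Step 2 (adiabatic): W = (P₁V₁ − P₂V₂)/(γ−1) = (14563 − 10150)/0.667 = 6620 J.
W_total = 0 + 6620 = 6620 J.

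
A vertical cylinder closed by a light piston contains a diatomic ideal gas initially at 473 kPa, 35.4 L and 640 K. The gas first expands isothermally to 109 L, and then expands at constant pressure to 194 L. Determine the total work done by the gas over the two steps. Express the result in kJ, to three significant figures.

Step 1 (isothermal): W = P₁V₁ ln(V₂/V₁) = (16744) ln(109/35.4) = 18831 J.
After step 1: P = 153.6 kPa, V = 109 L, T = 640 K.
Step 2 (isobaric): W = PΔV = (153.6 kPa)(194 − 109 L) = 13057 J.
W_total = 18831 + 13057 = 31889 J.

W_total ≈ 31.9 kJ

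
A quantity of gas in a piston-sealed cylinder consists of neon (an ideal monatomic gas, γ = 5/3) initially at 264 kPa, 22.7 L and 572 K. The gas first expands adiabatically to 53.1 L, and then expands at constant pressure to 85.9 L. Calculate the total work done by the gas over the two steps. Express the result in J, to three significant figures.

W_total ≈ 5990 J

Step 1 (adiabatic): W = (P₁V₁ − P₂V₂)/(γ−1) = (5993 − 3401)/0.667 = 3888 J.
After step 1: P = 64.05 kPa, V = 53.1 L, T = 324.6 K.
Step 2 (isobaric): W = PΔV = (64.05 kPa)(85.9 − 53.1 L) = 2101 J.
W_total = 3888 + 2101 = 5989 J.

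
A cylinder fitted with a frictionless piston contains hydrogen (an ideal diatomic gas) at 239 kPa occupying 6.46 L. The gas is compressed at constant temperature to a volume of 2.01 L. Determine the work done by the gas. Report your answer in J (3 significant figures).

W ≈ -1800 J

Isothermal: W = nRT ln(V₂/V₁) = P₁V₁ ln(V₂/V₁).
P₁V₁ = (239 kPa)(6.46 L) = 1544 J.
W = 1544 × ln(2.01/6.46) = 1544 × -1.167
W_by_gas = -1803 J.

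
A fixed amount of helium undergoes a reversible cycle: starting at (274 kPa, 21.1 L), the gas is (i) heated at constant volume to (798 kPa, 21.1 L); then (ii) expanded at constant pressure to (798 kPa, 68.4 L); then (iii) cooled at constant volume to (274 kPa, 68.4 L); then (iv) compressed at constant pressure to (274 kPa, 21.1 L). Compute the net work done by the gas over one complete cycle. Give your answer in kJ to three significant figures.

Constant-volume legs do no work.
W(ii) = (798)(68.4 − 21.1) = 37745 J; W(iv) = (274)(21.1 − 68.4) = -12960 J.
W_net = 37745 − 12960 = 24785 J (the clockwise enclosed area).

W_net ≈ 24.8 kJ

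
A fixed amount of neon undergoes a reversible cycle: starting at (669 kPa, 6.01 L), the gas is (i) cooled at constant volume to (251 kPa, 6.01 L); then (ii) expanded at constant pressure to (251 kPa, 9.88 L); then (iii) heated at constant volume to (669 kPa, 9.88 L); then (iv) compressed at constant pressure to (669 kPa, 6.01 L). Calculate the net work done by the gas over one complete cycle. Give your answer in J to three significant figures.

W_net ≈ -1620 J

Constant-volume legs do no work.
W(ii) = (251)(9.88 − 6.01) = 971.4 J; W(iv) = (669)(6.01 − 9.88) = -2589 J.
W_net = 971.4 − 2589 = -1618 J (the counter-clockwise enclosed area).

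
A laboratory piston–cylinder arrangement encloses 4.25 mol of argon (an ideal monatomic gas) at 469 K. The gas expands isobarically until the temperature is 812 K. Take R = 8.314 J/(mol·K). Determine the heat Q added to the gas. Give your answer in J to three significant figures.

Isobaric: W = nRΔT = (4.25)(8.314)(343) = 12120 J.
ΔU = nCᵥΔT with Cᵥ = 3R/2: ΔU = (4.25)(12.47)(343) = 18180 J.
Q = ΔU + W = 18180 + 12120 = 30299 J.

Q ≈ 30300 J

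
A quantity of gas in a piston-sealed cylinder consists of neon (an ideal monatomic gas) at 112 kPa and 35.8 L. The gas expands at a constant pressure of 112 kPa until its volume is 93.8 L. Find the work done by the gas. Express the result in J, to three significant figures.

W ≈ 6500 J

Isobaric: W = P ΔV.
W = (112 kPa)(93.8 − 35.8 L) = (112)(58) = 6496 J.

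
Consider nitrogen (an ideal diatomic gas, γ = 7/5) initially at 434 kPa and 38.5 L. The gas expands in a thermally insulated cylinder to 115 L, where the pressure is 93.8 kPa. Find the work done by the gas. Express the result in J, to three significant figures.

W ≈ 14800 J

Adiabatic: W = (P₁V₁ − P₂V₂)/(γ − 1) with γ = 7/5.
P₁V₁ = 16709 J, P₂V₂ = 10787 J.
W = (16709 − 10787) / 0.4 = 14805 J.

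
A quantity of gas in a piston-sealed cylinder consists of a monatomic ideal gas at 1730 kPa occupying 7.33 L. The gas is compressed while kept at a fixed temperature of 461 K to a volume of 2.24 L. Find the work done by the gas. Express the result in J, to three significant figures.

Isothermal: W = nRT ln(V₂/V₁) = P₁V₁ ln(V₂/V₁).
P₁V₁ = (1730 kPa)(7.33 L) = 12681 J.
W = 12681 × ln(2.24/7.33) = 12681 × -1.185
W_by_gas = -15033 J.

W ≈ -15000 J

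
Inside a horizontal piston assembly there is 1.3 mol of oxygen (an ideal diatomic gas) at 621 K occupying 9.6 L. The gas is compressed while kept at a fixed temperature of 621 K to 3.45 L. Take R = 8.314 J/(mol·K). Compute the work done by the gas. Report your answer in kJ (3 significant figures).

Isothermal: W = nRT ln(V₂/V₁).
W = (1.3)(8.314)(621) × ln(3.45/9.6)
  = 6712 × -1.023
W_by_gas = -6869 J.

W ≈ -6.87 kJ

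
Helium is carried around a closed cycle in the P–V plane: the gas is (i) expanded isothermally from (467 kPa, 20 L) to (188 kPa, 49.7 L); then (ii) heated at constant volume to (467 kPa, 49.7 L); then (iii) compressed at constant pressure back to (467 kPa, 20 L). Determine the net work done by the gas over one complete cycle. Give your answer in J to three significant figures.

W_net ≈ -5370 J

Leg (i): W = PᵢVᵢ ln(V_f/Vᵢ) = (9340) ln(49.7/20) = 8502 J.
Leg (ii): W = 0.
Leg (iii): W = PΔV = (467)(20 − 49.7) = -13870 J.
W_net = 8502 − 13870 = -5368 J.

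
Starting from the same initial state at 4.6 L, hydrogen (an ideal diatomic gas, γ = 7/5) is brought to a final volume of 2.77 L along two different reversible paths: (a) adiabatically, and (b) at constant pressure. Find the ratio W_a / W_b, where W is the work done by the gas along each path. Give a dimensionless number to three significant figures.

Path (a) adiabatic: W = P₁V₁(1 − (V₁/V₂)^(γ−1))/(γ−1) → W_a/(P₁V₁) = -0.5623.
Path (b) isobaric: W = P₁(V₂ − V₁) → W_b/(P₁V₁) = -0.3978.
W_a / W_b = -0.5623 / -0.3978 = 1.413.

W_a / W_b ≈ 1.41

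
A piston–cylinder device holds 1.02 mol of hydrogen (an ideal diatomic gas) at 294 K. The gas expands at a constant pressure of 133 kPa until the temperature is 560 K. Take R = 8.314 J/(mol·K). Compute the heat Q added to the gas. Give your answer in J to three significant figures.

Isobaric: W = nRΔT = (1.02)(8.314)(266) = 2256 J.
ΔU = nCᵥΔT with Cᵥ = 5R/2: ΔU = (1.02)(20.79)(266) = 5639 J.
Q = ΔU + W = 5639 + 2256 = 7895 J.

Q ≈ 7900 J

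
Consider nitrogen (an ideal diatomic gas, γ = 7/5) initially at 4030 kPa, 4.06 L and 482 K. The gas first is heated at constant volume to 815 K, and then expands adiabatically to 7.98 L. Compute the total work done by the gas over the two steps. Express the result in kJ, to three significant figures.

Step 1 (isochoric): W = 0 (constant volume).
After step 1: P = 6814 kPa (V unchanged).
Step 2 (adiabatic): W = (P₁V₁ − P₂V₂)/(γ−1) = (27666 − 21113)/0.4 = 16382 J.
W_total = 0 + 16382 = 16382 J.

W_total ≈ 16.4 kJ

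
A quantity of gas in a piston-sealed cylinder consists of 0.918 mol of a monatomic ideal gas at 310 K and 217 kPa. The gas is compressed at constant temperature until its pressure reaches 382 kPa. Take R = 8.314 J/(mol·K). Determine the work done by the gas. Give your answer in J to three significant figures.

Isothermal process: W = nRT ln(V₂/V₁) = nRT ln(P₁/P₂).
W = (0.918)(8.314)(310) × ln(217/382)
  = 2366 × ln(0.5681) = 2366 × -0.5655
W_by_gas = -1338 J.

W ≈ -1340 J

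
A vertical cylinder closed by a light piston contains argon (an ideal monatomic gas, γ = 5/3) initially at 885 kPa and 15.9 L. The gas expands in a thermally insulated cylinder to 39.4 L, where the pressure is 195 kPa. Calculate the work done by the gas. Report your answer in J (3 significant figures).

W ≈ 9580 J

Adiabatic: W = (P₁V₁ − P₂V₂)/(γ − 1) with γ = 5/3.
P₁V₁ = 14072 J, P₂V₂ = 7683 J.
W = (14072 − 7683) / 0.6667 = 9583 J.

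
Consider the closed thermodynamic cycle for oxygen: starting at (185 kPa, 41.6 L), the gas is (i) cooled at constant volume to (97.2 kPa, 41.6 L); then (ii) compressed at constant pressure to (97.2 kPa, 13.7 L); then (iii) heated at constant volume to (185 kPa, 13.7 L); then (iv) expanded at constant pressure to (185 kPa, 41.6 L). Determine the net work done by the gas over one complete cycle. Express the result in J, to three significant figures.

W_net ≈ 2450 J

Constant-volume legs do no work.
W(ii) = (97.2)(13.7 − 41.6) = -2712 J; W(iv) = (185)(41.6 − 13.7) = 5162 J.
W_net = -2712 + 5162 = 2450 J (the clockwise enclosed area).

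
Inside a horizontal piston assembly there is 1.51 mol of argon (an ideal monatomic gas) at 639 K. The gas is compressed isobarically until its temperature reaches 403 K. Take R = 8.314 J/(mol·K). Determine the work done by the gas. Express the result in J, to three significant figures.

Isobaric: W = P ΔV = nR ΔT.
W = (1.51)(8.314)(403 − 639) = -2963 J.

W ≈ -2960 J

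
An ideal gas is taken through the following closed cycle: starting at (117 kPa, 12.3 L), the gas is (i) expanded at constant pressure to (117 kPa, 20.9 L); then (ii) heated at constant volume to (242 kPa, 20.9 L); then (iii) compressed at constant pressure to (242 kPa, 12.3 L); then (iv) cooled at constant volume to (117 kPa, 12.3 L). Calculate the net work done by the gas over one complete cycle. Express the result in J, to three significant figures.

W_net ≈ -1070 J

Constant-volume legs do no work.
W(i) = (117)(20.9 − 12.3) = 1006 J; W(iii) = (242)(12.3 − 20.9) = -2081 J.
W_net = 1006 − 2081 = -1075 J (the counter-clockwise enclosed area).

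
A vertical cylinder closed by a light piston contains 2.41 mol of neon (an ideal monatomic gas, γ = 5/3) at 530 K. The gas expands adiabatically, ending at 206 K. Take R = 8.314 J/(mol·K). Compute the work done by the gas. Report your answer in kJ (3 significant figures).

Adiabatic ⇒ Q = 0, so W_by = −ΔU = nCᵥ(T₁ − T₂).
Cᵥ = 3R/2 = 12.47 J/(mol·K).
W = (2.41)(12.47)(530 − 206) = 9738 J.

W ≈ 9.74 kJ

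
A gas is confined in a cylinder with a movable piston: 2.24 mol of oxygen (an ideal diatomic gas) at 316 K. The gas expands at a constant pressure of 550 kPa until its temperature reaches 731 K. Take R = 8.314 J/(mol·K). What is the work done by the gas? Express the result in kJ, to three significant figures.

W ≈ 7.73 kJ

Isobaric: W = P ΔV = nR ΔT.
W = (2.24)(8.314)(731 − 316) = 7729 J.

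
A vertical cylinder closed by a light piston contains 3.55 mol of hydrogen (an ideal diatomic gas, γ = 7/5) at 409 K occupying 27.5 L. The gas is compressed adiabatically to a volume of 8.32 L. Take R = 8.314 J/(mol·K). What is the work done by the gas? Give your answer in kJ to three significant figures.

W ≈ -18.5 kJ

Adiabatic: TV^(γ−1) = const with γ = 7/5.
T₂ = T₁ (V₁/V₂)^(γ−1) = 409 × (27.5/8.32)^0.4 = 409 × 1.613 = 659.8 K.
W_by = nCᵥ(T₁ − T₂) = (3.55)(20.79)(409 − 659.8) = -18505 J.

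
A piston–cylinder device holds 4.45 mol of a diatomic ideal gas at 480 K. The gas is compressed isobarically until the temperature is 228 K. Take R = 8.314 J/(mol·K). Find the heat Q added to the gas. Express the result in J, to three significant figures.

Q ≈ -32600 J

Isobaric: W = nRΔT = (4.45)(8.314)(-252) = -9323 J.
ΔU = nCᵥΔT with Cᵥ = 5R/2: ΔU = (4.45)(20.79)(-252) = -23308 J.
Q = ΔU + W = -23308 − 9323 = -32632 J.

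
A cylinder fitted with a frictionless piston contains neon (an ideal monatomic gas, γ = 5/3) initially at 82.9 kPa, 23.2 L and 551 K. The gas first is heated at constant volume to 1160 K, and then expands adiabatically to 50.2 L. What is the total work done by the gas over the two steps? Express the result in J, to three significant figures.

Step 1 (isochoric): W = 0 (constant volume).
After step 1: P = 174.5 kPa (V unchanged).
Step 2 (adiabatic): W = (P₁V₁ − P₂V₂)/(γ−1) = (4049 − 2420)/0.667 = 2443 J.
W_total = 0 + 2443 = 2443 J.

W_total ≈ 2440 J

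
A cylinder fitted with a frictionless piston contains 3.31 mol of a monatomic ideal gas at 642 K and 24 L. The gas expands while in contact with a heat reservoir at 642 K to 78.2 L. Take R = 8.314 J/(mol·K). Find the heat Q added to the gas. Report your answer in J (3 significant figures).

Q ≈ 20900 J

Isothermal ⇒ ΔU = 0, so Q = W = nRT ln(V₂/V₁).
Q = (3.31)(8.314)(642) ln(78.2/24) = 17667 × 1.181 = 20869 J.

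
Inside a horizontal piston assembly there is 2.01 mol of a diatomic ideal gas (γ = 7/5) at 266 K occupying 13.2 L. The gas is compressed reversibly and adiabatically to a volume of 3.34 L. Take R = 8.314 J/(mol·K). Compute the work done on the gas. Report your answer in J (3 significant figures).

Adiabatic: TV^(γ−1) = const with γ = 7/5.
T₂ = T₁ (V₁/V₂)^(γ−1) = 266 × (13.2/3.34)^0.4 = 266 × 1.733 = 460.9 K.
W_by = nCᵥ(T₁ − T₂) = (2.01)(20.79)(266 − 460.9) = -8143 J.
Work on gas = −W_by = 8143 J.

W ≈ 8140 J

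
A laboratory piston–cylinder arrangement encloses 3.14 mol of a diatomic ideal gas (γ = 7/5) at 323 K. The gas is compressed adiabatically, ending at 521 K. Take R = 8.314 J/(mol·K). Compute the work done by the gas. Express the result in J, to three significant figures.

W ≈ -12900 J

Adiabatic ⇒ Q = 0, so W_by = −ΔU = nCᵥ(T₁ − T₂).
Cᵥ = 5R/2 = 20.79 J/(mol·K).
W = (3.14)(20.79)(323 − 521) = -12922 J.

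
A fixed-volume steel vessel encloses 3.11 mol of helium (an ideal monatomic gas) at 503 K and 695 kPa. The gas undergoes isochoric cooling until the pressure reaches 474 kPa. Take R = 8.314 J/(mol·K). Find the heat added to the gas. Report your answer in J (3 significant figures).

Constant volume ⇒ W = 0, so Q = ΔU = nCᵥΔT with Cᵥ = 3R/2 = 12.47 J/(mol·K).
At constant V, T₂/T₁ = P₂/P₁ ⇒ ΔT = T₁(P₂/P₁ − 1) = 503·(474/695 − 1) = -159.9 K.
ΔU = (3.11)(12.47)(-159.9) = -6204 J.

Q ≈ -6200 J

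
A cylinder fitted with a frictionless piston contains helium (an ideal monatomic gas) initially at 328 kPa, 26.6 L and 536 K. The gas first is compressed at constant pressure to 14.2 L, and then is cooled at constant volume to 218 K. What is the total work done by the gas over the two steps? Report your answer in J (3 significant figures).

W_total ≈ -4070 J

Step 1 (isobaric): W = PΔV = (328 kPa)(14.2 − 26.6 L) = -4067 J.
Step 2 (isochoric): W = 0 (constant volume).
W_total = -4067 + 0 = -4067 J.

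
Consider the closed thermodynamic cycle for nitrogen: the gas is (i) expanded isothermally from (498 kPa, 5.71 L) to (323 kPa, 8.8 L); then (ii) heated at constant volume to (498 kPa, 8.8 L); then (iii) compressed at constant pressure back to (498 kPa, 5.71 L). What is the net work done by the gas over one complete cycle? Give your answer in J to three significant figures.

Leg (i): W = PᵢVᵢ ln(V_f/Vᵢ) = (2844) ln(8.8/5.71) = 1230 J.
Leg (ii): W = 0.
Leg (iii): W = PΔV = (498)(5.71 − 8.8) = -1539 J.
W_net = 1230 − 1539 = -308.9 J.

W_net ≈ -309 J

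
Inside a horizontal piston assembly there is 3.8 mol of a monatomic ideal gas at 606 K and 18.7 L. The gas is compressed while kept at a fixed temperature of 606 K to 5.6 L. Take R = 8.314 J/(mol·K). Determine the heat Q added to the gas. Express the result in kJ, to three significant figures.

Q ≈ -23.1 kJ

Isothermal ⇒ ΔU = 0, so Q = W = nRT ln(V₂/V₁).
Q = (3.8)(8.314)(606) ln(5.6/18.7) = 19145 × -1.206 = -23085 J.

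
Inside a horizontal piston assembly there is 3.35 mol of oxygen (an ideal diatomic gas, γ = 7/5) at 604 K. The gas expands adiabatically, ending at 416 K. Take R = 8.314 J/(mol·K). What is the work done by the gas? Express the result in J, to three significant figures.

Adiabatic ⇒ Q = 0, so W_by = −ΔU = nCᵥ(T₁ − T₂).
Cᵥ = 5R/2 = 20.79 J/(mol·K).
W = (3.35)(20.79)(604 − 416) = 13090 J.

W ≈ 13100 J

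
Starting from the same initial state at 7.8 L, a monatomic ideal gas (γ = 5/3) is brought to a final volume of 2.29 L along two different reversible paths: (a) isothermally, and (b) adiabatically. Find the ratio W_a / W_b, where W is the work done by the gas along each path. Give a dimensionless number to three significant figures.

Path (a) isothermal: W = P₁V₁ ln(V₂/V₁) → W_a/(P₁V₁) = -1.226.
Path (b) adiabatic: W = P₁V₁(1 − (V₁/V₂)^(γ−1))/(γ−1) → W_b/(P₁V₁) = -1.896.
W_a / W_b = -1.226 / -1.896 = 0.6465.

W_a / W_b ≈ 0.646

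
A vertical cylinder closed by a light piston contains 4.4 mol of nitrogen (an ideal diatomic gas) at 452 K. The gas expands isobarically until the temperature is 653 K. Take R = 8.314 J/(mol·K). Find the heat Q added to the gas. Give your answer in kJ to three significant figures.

Q ≈ 25.7 kJ

Isobaric: W = nRΔT = (4.4)(8.314)(201) = 7353 J.
ΔU = nCᵥΔT with Cᵥ = 5R/2: ΔU = (4.4)(20.79)(201) = 18382 J.
Q = ΔU + W = 18382 + 7353 = 25735 J.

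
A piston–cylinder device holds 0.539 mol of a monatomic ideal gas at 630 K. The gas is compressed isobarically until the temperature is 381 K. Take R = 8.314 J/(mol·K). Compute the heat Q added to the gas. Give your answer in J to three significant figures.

Q ≈ -2790 J

Isobaric: W = nRΔT = (0.539)(8.314)(-249) = -1116 J.
ΔU = nCᵥΔT with Cᵥ = 3R/2: ΔU = (0.539)(12.47)(-249) = -1674 J.
Q = ΔU + W = -1674 − 1116 = -2790 J.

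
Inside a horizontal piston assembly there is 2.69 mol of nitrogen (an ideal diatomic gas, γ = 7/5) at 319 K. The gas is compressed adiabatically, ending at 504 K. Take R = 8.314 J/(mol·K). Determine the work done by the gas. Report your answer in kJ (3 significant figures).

Adiabatic ⇒ Q = 0, so W_by = −ΔU = nCᵥ(T₁ − T₂).
Cᵥ = 5R/2 = 20.79 J/(mol·K).
W = (2.69)(20.79)(319 − 504) = -10344 J.

W ≈ -10.3 kJ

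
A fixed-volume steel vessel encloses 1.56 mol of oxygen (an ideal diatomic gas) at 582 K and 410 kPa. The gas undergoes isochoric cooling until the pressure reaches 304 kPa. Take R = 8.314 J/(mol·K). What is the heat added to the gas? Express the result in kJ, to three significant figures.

Q ≈ -4.88 kJ

Constant volume ⇒ W = 0, so Q = ΔU = nCᵥΔT with Cᵥ = 5R/2 = 20.79 J/(mol·K).
At constant V, T₂/T₁ = P₂/P₁ ⇒ ΔT = T₁(P₂/P₁ − 1) = 582·(304/410 − 1) = -150.5 K.
ΔU = (1.56)(20.79)(-150.5) = -4879 J.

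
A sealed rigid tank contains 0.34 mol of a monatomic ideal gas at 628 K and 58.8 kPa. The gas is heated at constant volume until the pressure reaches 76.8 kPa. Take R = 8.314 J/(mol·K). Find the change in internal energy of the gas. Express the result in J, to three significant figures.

ΔU ≈ 815 J

Constant volume ⇒ W = 0, so Q = ΔU = nCᵥΔT with Cᵥ = 3R/2 = 12.47 J/(mol·K).
At constant V, T₂/T₁ = P₂/P₁ ⇒ ΔT = T₁(P₂/P₁ − 1) = 628·(76.8/58.8 − 1) = 192.2 K.
ΔU = (0.34)(12.47)(192.2) = 815.1 J.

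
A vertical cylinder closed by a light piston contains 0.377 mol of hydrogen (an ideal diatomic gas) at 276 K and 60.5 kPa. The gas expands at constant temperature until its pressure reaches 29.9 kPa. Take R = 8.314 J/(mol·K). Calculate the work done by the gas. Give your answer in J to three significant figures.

W ≈ 610 J

Isothermal process: W = nRT ln(V₂/V₁) = nRT ln(P₁/P₂).
W = (0.377)(8.314)(276) × ln(60.5/29.9)
  = 865.1 × ln(2.023) = 865.1 × 0.7048
W_by_gas = 609.7 J.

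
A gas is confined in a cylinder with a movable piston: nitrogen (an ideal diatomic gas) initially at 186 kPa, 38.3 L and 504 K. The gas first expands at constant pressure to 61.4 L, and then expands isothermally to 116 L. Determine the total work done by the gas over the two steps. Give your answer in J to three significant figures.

Step 1 (isobaric): W = PΔV = (186 kPa)(61.4 − 38.3 L) = 4297 J.
After step 1: P = 186 kPa, V = 61.4 L, T = 808 K.
Step 2 (isothermal): W = P₁V₁ ln(V₂/V₁) = (11420) ln(116/61.4) = 7265 J.
W_total = 4297 + 7265 = 11562 J.

W_total ≈ 11600 J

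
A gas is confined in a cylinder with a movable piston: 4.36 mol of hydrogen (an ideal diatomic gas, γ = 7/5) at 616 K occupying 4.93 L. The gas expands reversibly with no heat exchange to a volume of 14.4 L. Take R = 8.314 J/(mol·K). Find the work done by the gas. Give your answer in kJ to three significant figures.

Adiabatic: TV^(γ−1) = const with γ = 7/5.
T₂ = T₁ (V₁/V₂)^(γ−1) = 616 × (4.93/14.4)^0.4 = 616 × 0.6513 = 401.2 K.
W_by = nCᵥ(T₁ − T₂) = (4.36)(20.79)(616 − 401.2) = 19465 J.

W ≈ 19.5 kJ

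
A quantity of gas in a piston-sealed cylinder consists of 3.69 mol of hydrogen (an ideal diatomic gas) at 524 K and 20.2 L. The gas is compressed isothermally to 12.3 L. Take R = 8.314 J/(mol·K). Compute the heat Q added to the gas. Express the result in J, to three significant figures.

Q ≈ -7970 J

Isothermal ⇒ ΔU = 0, so Q = W = nRT ln(V₂/V₁).
Q = (3.69)(8.314)(524) ln(12.3/20.2) = 16076 × -0.4961 = -7975 J.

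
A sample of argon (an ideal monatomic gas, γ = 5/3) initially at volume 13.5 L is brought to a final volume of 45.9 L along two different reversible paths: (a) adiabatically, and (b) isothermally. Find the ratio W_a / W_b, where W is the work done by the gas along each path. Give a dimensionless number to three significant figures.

Path (a) adiabatic: W = P₁V₁(1 − (V₁/V₂)^(γ−1))/(γ−1) → W_a/(P₁V₁) = 0.8366.
Path (b) isothermal: W = P₁V₁ ln(V₂/V₁) → W_b/(P₁V₁) = 1.224.
W_a / W_b = 0.8366 / 1.224 = 0.6836.

W_a / W_b ≈ 0.684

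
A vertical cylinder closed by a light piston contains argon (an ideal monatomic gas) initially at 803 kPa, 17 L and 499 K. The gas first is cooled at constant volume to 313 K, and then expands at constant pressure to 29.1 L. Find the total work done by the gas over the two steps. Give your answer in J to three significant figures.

Step 1 (isochoric): W = 0 (constant volume).
After step 1: P = 503.7 kPa (V unchanged).
Step 2 (isobaric): W = PΔV = (503.7 kPa)(29.1 − 17 L) = 6095 J.
W_total = 0 + 6095 = 6095 J.

W_total ≈ 6090 J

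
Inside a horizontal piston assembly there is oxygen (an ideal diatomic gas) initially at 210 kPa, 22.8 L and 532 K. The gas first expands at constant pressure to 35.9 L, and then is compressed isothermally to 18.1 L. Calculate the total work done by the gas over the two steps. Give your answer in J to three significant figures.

W_total ≈ -2410 J

Step 1 (isobaric): W = PΔV = (210 kPa)(35.9 − 22.8 L) = 2751 J.
After step 1: P = 210 kPa, V = 35.9 L, T = 837.7 K.
Step 2 (isothermal): W = P₁V₁ ln(V₂/V₁) = (7539) ln(18.1/35.9) = -5163 J.
W_total = 2751 − 5163 = -2412 J.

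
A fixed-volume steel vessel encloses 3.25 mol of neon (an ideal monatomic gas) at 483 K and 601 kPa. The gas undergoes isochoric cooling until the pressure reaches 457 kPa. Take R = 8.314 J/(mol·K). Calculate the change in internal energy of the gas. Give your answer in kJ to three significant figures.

ΔU ≈ -4.69 kJ

Constant volume ⇒ W = 0, so Q = ΔU = nCᵥΔT with Cᵥ = 3R/2 = 12.47 J/(mol·K).
At constant V, T₂/T₁ = P₂/P₁ ⇒ ΔT = T₁(P₂/P₁ − 1) = 483·(457/601 − 1) = -115.7 K.
ΔU = (3.25)(12.47)(-115.7) = -4691 J.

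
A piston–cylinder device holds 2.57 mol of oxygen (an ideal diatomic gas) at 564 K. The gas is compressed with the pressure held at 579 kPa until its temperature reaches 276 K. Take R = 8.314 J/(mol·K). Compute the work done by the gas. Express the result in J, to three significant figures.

W ≈ -6150 J

Isobaric: W = P ΔV = nR ΔT.
W = (2.57)(8.314)(276 − 564) = -6154 J.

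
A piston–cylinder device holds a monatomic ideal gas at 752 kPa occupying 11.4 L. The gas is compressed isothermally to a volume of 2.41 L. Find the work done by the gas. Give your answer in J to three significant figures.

W ≈ -13300 J

Isothermal: W = nRT ln(V₂/V₁) = P₁V₁ ln(V₂/V₁).
P₁V₁ = (752 kPa)(11.4 L) = 8573 J.
W = 8573 × ln(2.41/11.4) = 8573 × -1.554
W_by_gas = -13322 J.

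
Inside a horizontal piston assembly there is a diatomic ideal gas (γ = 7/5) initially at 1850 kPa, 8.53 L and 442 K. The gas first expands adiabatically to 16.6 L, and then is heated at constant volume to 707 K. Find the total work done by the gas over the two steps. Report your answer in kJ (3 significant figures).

W_total ≈ 9.22 kJ

Step 1 (adiabatic): W = (P₁V₁ − P₂V₂)/(γ−1) = (15780 − 12091)/0.4 = 9224 J.
Step 2 (isochoric): W = 0 (constant volume).
W_total = 9224 + 0 = 9224 J.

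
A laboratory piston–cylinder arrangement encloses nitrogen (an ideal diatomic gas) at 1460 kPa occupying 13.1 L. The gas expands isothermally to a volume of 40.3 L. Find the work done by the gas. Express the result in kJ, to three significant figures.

W ≈ 21.5 kJ

Isothermal: W = nRT ln(V₂/V₁) = P₁V₁ ln(V₂/V₁).
P₁V₁ = (1460 kPa)(13.1 L) = 19126 J.
W = 19126 × ln(40.3/13.1) = 19126 × 1.124
W_by_gas = 21493 J.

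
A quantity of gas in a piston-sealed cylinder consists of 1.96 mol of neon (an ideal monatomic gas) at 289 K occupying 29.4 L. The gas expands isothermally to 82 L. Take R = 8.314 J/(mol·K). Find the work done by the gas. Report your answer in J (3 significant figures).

W ≈ 4830 J

Isothermal: W = nRT ln(V₂/V₁).
W = (1.96)(8.314)(289) × ln(82/29.4)
  = 4709 × 1.026
W_by_gas = 4831 J.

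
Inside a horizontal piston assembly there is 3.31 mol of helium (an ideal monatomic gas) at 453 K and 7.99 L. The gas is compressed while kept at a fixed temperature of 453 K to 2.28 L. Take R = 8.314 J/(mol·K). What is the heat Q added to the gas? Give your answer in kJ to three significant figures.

Q ≈ -15.6 kJ

Isothermal ⇒ ΔU = 0, so Q = W = nRT ln(V₂/V₁).
Q = (3.31)(8.314)(453) ln(2.28/7.99) = 12466 × -1.254 = -15633 J.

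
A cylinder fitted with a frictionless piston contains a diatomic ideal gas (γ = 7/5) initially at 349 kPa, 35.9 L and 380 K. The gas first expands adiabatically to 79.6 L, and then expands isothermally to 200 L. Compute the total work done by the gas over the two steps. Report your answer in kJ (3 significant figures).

W_total ≈ 16.9 kJ

Step 1 (adiabatic): W = (P₁V₁ − P₂V₂)/(γ−1) = (12529 − 9112)/0.4 = 8544 J.
After step 1: P = 114.5 kPa, V = 79.6 L, T = 276.3 K.
Step 2 (isothermal): W = P₁V₁ ln(V₂/V₁) = (9112) ln(200/79.6) = 8395 J.
W_total = 8544 + 8395 = 16938 J.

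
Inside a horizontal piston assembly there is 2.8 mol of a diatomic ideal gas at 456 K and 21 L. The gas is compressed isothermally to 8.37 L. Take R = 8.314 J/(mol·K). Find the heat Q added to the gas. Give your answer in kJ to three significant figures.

Q ≈ -9.76 kJ

Isothermal ⇒ ΔU = 0, so Q = W = nRT ln(V₂/V₁).
Q = (2.8)(8.314)(456) ln(8.37/21) = 10615 × -0.9199 = -9765 J.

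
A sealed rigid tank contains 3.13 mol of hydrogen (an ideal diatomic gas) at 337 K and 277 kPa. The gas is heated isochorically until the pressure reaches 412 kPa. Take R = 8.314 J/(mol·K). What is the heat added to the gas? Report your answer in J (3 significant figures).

Constant volume ⇒ W = 0, so Q = ΔU = nCᵥΔT with Cᵥ = 5R/2 = 20.79 J/(mol·K).
At constant V, T₂/T₁ = P₂/P₁ ⇒ ΔT = T₁(P₂/P₁ − 1) = 337·(412/277 − 1) = 164.2 K.
ΔU = (3.13)(20.79)(164.2) = 10685 J.

Q ≈ 10700 J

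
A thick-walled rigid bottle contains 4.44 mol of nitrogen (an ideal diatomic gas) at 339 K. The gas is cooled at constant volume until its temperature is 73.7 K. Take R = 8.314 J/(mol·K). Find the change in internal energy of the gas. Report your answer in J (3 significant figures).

ΔU ≈ -24500 J

Constant volume ⇒ W = 0, so Q = ΔU = nCᵥΔT with Cᵥ = 5R/2 = 20.79 J/(mol·K).
ΔU = (4.44)(20.79)(73.7 − 339) = -24483 J.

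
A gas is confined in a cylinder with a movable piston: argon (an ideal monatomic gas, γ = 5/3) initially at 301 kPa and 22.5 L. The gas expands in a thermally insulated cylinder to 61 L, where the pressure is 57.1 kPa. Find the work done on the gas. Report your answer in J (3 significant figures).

W ≈ -4930 J

Adiabatic: W = (P₁V₁ − P₂V₂)/(γ − 1) with γ = 5/3.
P₁V₁ = 6772 J, P₂V₂ = 3483 J.
W = (6772 − 3483) / 0.6667 = 4934 J.
Work on gas = −W_by = -4934 J.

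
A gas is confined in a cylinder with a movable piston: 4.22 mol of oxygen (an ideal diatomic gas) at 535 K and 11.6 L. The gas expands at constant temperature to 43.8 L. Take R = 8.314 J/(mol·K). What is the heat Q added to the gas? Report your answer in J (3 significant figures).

Q ≈ 24900 J

Isothermal ⇒ ΔU = 0, so Q = W = nRT ln(V₂/V₁).
Q = (4.22)(8.314)(535) ln(43.8/11.6) = 18771 × 1.329 = 24939 J.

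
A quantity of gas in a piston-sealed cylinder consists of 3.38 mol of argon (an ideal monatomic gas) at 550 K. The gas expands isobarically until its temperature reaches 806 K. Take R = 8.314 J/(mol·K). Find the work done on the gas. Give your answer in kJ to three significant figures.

Isobaric: W = P ΔV = nR ΔT.
W = (3.38)(8.314)(806 − 550) = 7194 J.
Work on gas = −W_by = -7194 J.

W ≈ -7.19 kJ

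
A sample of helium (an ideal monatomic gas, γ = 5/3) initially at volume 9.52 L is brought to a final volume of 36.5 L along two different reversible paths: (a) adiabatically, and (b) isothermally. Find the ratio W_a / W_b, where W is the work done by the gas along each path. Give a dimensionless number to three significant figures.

Path (a) adiabatic: W = P₁V₁(1 − (V₁/V₂)^(γ−1))/(γ−1) → W_a/(P₁V₁) = 0.8877.
Path (b) isothermal: W = P₁V₁ ln(V₂/V₁) → W_b/(P₁V₁) = 1.344.
W_a / W_b = 0.8877 / 1.344 = 0.6605.

W_a / W_b ≈ 0.661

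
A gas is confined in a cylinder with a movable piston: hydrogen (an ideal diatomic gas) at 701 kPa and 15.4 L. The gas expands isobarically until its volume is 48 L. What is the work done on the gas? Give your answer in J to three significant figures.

Isobaric: W = P ΔV.
W = (701 kPa)(48 − 15.4 L) = (701)(32.6) = 22853 J.
Work on gas = −W_by = -22853 J.

W ≈ -22900 J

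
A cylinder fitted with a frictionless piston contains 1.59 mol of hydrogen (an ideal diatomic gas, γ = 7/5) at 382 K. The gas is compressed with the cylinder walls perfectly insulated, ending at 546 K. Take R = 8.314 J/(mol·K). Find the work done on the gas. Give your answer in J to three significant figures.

Adiabatic ⇒ Q = 0, so W_by = −ΔU = nCᵥ(T₁ − T₂).
Cᵥ = 5R/2 = 20.79 J/(mol·K).
W = (1.59)(20.79)(382 − 546) = -5420 J.
Work on gas = −W_by = 5420 J.

W ≈ 5420 J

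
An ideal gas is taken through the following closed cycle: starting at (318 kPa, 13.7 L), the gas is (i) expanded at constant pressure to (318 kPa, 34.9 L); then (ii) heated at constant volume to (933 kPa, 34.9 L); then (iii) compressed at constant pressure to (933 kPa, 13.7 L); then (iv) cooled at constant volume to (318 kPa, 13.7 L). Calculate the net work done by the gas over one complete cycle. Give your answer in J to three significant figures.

Constant-volume legs do no work.
W(i) = (318)(34.9 − 13.7) = 6742 J; W(iii) = (933)(13.7 − 34.9) = -19780 J.
W_net = 6742 − 19780 = -13038 J (the counter-clockwise enclosed area).

W_net ≈ -13000 J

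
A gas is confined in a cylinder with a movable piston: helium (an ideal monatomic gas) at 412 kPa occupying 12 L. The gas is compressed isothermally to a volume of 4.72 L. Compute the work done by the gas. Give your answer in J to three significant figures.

W ≈ -4610 J

Isothermal: W = nRT ln(V₂/V₁) = P₁V₁ ln(V₂/V₁).
P₁V₁ = (412 kPa)(12 L) = 4944 J.
W = 4944 × ln(4.72/12) = 4944 × -0.9331
W_by_gas = -4613 J.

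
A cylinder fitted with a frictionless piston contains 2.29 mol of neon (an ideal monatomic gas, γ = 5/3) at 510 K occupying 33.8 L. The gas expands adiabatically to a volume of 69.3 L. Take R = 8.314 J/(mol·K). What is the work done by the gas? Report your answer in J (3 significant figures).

Adiabatic: TV^(γ−1) = const with γ = 5/3.
T₂ = T₁ (V₁/V₂)^(γ−1) = 510 × (33.8/69.3)^0.667 = 510 × 0.6196 = 316 K.
W_by = nCᵥ(T₁ − T₂) = (2.29)(12.47)(510 − 316) = 5540 J.

W ≈ 5540 J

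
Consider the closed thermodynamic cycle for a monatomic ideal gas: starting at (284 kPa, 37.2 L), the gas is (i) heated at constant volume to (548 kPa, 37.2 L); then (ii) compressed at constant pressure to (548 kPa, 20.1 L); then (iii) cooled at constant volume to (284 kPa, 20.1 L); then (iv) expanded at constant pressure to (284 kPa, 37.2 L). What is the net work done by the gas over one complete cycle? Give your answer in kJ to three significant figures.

W_net ≈ -4.51 kJ

Constant-volume legs do no work.
W(ii) = (548)(20.1 − 37.2) = -9371 J; W(iv) = (284)(37.2 − 20.1) = 4856 J.
W_net = -9371 + 4856 = -4514 J (the counter-clockwise enclosed area).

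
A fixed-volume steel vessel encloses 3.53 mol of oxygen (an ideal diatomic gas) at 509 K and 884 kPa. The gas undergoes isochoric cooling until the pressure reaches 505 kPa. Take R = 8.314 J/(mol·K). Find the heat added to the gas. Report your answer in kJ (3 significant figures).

Constant volume ⇒ W = 0, so Q = ΔU = nCᵥΔT with Cᵥ = 5R/2 = 20.79 J/(mol·K).
At constant V, T₂/T₁ = P₂/P₁ ⇒ ΔT = T₁(P₂/P₁ − 1) = 509·(505/884 − 1) = -218.2 K.
ΔU = (3.53)(20.79)(-218.2) = -16011 J.

Q ≈ -16.0 kJ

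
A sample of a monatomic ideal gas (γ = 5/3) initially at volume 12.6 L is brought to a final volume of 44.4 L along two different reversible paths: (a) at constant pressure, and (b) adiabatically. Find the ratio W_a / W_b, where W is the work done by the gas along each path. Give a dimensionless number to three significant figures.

Path (a) isobaric: W = P₁(V₂ − V₁) → W_a/(P₁V₁) = 2.524.
Path (b) adiabatic: W = P₁V₁(1 − (V₁/V₂)^(γ−1))/(γ−1) → W_b/(P₁V₁) = 0.8522.
W_a / W_b = 2.524 / 0.8522 = 2.961.

W_a / W_b ≈ 2.96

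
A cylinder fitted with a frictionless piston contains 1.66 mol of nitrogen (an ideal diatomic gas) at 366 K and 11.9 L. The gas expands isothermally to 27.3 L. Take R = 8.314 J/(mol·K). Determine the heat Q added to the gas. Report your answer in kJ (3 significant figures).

Isothermal ⇒ ΔU = 0, so Q = W = nRT ln(V₂/V₁).
Q = (1.66)(8.314)(366) ln(27.3/11.9) = 5051 × 0.8303 = 4194 J.

Q ≈ 4.19 kJ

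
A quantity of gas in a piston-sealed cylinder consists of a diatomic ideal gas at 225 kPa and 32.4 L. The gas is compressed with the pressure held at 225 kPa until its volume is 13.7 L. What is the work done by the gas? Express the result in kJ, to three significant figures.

W ≈ -4.21 kJ

Isobaric: W = P ΔV.
W = (225 kPa)(13.7 − 32.4 L) = (225)(-18.7) = -4208 J.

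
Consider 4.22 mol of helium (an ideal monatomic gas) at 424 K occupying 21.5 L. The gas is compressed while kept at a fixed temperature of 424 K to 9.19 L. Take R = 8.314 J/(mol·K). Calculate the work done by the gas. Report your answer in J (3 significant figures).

Isothermal: W = nRT ln(V₂/V₁).
W = (4.22)(8.314)(424) × ln(9.19/21.5)
  = 14876 × -0.8499
W_by_gas = -12644 J.

W ≈ -12600 J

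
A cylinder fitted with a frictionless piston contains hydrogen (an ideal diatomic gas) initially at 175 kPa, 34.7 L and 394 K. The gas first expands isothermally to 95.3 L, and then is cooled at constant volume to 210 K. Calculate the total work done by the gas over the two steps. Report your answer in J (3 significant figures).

W_total ≈ 6130 J

Step 1 (isothermal): W = P₁V₁ ln(V₂/V₁) = (6073) ln(95.3/34.7) = 6135 J.
Step 2 (isochoric): W = 0 (constant volume).
W_total = 6135 + 0 = 6135 J.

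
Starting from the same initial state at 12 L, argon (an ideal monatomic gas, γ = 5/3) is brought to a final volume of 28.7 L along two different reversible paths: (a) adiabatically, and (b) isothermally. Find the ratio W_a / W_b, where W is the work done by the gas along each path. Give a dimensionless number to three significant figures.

W_a / W_b ≈ 0.758

Path (a) adiabatic: W = P₁V₁(1 − (V₁/V₂)^(γ−1))/(γ−1) → W_a/(P₁V₁) = 0.6613.
Path (b) isothermal: W = P₁V₁ ln(V₂/V₁) → W_b/(P₁V₁) = 0.872.
W_a / W_b = 0.6613 / 0.872 = 0.7583.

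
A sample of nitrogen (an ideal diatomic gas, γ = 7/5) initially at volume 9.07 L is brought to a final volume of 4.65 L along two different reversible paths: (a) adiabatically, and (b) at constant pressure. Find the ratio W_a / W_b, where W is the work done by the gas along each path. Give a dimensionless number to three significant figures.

W_a / W_b ≈ 1.57

Path (a) adiabatic: W = P₁V₁(1 − (V₁/V₂)^(γ−1))/(γ−1) → W_a/(P₁V₁) = -0.7659.
Path (b) isobaric: W = P₁(V₂ − V₁) → W_b/(P₁V₁) = -0.4873.
W_a / W_b = -0.7659 / -0.4873 = 1.572.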